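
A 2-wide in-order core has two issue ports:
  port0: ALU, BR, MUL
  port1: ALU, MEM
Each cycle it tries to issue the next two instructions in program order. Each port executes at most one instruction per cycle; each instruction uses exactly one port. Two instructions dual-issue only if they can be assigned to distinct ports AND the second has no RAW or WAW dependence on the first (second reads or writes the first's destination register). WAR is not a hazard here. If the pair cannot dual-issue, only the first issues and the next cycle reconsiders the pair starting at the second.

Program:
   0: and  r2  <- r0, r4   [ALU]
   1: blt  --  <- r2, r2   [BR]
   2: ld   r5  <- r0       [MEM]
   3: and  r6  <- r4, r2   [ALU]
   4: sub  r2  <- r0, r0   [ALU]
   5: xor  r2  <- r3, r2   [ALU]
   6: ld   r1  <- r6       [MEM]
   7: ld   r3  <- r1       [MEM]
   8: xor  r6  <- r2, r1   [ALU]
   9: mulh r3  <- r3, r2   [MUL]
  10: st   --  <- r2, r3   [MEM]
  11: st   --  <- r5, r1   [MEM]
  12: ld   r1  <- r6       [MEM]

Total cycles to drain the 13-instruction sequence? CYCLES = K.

0. and @i0  | RAW r2
1. blt;ld @i1/i2  | dual
2. and;sub @i3/i4  | dual
3. xor;ld @i5/i6  | dual
4. ld;xor @i7/i8  | dual
5. mulh @i9  | RAW r3
6. st @i10  | no-port MEM/MEM
7. st @i11  | no-port MEM/MEM
8. ld @i12  | tail

CYCLES = 9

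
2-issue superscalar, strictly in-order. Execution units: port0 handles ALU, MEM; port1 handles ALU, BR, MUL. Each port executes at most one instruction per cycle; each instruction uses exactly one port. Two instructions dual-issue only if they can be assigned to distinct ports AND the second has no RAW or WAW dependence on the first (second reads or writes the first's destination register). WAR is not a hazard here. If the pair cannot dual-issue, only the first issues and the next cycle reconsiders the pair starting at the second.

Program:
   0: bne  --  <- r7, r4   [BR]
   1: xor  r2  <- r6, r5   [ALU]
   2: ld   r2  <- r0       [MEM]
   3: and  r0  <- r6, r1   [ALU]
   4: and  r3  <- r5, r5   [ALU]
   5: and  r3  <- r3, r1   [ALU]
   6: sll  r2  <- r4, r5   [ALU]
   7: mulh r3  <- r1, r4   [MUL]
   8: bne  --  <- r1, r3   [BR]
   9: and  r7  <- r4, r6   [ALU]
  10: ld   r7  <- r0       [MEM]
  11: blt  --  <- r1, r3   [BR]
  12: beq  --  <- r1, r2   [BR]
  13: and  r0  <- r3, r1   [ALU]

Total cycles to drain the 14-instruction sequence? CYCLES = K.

[0] i0,i1  bne.BR+xor.ALU  -- pair
[1] i2,i3  ld.MEM+and.ALU  -- pair
[2] i4  and.ALU  -- RAW+WAW r3
[3] i5,i6  and.ALU+sll.ALU  -- pair
[4] i7  mulh.MUL  -- no-port MUL/BR
[5] i8,i9  bne.BR+and.ALU  -- pair
[6] i10,i11  ld.MEM+blt.BR  -- pair
[7] i12,i13  beq.BR+and.ALU  -- pair

CYCLES = 8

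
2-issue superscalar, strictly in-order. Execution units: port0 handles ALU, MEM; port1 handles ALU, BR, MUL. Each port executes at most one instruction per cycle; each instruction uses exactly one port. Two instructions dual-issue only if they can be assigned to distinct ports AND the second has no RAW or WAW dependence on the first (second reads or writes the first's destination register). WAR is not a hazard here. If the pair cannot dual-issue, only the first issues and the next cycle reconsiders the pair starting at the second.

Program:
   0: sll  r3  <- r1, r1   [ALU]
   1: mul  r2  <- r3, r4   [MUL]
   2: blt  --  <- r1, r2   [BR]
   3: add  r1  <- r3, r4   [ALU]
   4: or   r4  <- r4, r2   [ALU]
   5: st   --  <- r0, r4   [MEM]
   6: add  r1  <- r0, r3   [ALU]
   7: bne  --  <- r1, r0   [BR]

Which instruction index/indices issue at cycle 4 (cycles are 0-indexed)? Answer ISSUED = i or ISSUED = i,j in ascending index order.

c0: i0 sll.ALU  RAW r3
c1: i1 mul.MUL  no-port MUL/BR
c2: i2&i3 blt.BR/add.ALU  2-wide
c3: i4 or.ALU  RAW r4
c4: i5&i6 st.MEM/add.ALU  2-wide
c5: i7 bne.BR  tail

ISSUED = 5,6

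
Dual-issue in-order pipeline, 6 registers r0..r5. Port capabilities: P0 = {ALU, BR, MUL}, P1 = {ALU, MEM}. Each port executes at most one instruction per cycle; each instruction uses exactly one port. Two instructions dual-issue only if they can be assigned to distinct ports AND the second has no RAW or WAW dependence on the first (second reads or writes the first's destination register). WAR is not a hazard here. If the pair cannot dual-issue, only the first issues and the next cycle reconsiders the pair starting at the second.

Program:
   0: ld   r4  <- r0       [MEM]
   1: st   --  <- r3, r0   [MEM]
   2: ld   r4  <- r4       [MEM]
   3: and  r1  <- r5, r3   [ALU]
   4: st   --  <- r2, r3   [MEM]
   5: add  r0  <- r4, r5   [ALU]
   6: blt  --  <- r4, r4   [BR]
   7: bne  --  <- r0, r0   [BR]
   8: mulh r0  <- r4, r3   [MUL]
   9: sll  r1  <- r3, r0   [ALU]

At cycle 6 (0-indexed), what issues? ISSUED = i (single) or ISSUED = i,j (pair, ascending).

#0 head=0: ld i0 no-port MEM/MEM
#1 head=1: st i1 no-port MEM/MEM
#2 head=2: ld and i2/i3 dual
#3 head=4: st add i4/i5 dual
#4 head=6: blt i6 no-port BR/BR
#5 head=7: bne i7 no-port BR/MUL
#6 head=8: mulh i8 RAW r0
#7 head=9: sll i9 tail

ISSUED = 8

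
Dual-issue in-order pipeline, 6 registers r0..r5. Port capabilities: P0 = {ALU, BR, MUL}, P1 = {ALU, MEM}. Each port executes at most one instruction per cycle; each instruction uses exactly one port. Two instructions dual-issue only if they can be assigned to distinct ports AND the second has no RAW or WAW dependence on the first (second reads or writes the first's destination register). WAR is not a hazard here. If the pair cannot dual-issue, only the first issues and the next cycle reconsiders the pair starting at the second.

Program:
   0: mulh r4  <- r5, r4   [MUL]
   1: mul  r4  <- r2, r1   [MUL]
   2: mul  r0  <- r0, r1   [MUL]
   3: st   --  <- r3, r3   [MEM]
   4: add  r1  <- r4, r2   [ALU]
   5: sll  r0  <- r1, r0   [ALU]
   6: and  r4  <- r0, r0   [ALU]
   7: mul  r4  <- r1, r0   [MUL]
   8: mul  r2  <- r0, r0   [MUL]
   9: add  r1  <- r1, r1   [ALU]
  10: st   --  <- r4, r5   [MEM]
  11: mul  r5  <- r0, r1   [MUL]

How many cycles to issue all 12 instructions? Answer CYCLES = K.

CYCLES = 9

t=0 i0:mulh ; no-port MUL/MUL
t=1 i1:mul ; no-port MUL/MUL
t=2 i2,i3:mul;st ; 2-wide
t=3 i4:add ; RAW r1
t=4 i5:sll ; RAW r0
t=5 i6:and ; WAW r4
t=6 i7:mul ; no-port MUL/MUL
t=7 i8,i9:mul;add ; 2-wide
t=8 i10,i11:st;mul ; 2-wide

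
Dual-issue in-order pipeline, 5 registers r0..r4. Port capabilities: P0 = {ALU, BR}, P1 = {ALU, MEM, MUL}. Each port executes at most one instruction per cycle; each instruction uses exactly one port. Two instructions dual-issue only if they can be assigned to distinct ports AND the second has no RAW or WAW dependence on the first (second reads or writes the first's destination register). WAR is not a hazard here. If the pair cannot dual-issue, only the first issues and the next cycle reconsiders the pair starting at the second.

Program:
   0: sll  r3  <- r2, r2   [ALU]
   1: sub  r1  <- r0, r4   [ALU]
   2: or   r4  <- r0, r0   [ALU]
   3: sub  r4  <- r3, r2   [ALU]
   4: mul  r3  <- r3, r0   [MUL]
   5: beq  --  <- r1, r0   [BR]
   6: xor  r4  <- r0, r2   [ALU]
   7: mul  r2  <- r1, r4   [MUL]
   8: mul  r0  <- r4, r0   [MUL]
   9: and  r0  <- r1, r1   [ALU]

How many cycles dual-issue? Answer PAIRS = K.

PAIRS = 3

c0: i0,i1 sll/sub  dual
c1: i2 or  WAW r4
c2: i3,i4 sub/mul  dual
c3: i5,i6 beq/xor  dual
c4: i7 mul  no-port MUL/MUL
c5: i8 mul  WAW r0
c6: i9 and  tail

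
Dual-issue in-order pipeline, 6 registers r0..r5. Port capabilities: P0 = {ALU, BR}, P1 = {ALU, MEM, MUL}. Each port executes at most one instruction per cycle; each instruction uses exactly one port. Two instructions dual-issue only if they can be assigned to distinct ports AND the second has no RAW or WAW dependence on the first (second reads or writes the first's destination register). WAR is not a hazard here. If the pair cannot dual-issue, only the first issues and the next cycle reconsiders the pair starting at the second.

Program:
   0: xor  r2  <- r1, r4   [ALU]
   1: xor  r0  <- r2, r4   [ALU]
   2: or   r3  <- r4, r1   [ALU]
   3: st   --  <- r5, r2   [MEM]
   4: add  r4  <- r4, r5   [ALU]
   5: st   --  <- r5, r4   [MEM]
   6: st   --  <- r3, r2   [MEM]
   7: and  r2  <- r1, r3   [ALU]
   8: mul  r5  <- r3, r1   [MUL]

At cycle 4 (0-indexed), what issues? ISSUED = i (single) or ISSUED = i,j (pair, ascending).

[0] i0  xor  -- RAW r2
[1] i1&i2  xor or  -- pair
[2] i3&i4  st add  -- pair
[3] i5  st  -- no-port MEM/MEM
[4] i6&i7  st and  -- pair
[5] i8  mul  -- tail

ISSUED = 6,7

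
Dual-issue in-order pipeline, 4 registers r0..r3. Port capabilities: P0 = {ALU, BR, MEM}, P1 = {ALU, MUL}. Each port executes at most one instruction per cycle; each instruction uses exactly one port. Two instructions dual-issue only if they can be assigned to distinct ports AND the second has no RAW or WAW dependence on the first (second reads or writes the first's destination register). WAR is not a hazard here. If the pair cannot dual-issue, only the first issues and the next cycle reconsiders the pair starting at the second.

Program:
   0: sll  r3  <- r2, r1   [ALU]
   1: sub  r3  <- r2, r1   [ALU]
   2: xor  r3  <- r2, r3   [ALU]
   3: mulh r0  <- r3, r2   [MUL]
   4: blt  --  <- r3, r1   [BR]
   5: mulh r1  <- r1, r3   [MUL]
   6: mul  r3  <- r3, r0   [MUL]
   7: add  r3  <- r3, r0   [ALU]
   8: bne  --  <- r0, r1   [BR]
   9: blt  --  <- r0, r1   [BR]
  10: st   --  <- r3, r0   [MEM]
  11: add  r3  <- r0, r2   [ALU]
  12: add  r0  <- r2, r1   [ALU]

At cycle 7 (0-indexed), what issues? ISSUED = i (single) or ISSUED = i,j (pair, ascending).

ISSUED = 9

#0 head=0: sll.ALU i0 WAW r3
#1 head=1: sub.ALU i1 RAW+WAW r3
#2 head=2: xor.ALU i2 RAW r3
#3 head=3: mulh.MUL+blt.BR i3&i4 dual
#4 head=5: mulh.MUL i5 no-port MUL/MUL
#5 head=6: mul.MUL i6 RAW+WAW r3
#6 head=7: add.ALU+bne.BR i7&i8 dual
#7 head=9: blt.BR i9 no-port BR/MEM
#8 head=10: st.MEM+add.ALU i10&i11 dual
#9 head=12: add.ALU i12 tail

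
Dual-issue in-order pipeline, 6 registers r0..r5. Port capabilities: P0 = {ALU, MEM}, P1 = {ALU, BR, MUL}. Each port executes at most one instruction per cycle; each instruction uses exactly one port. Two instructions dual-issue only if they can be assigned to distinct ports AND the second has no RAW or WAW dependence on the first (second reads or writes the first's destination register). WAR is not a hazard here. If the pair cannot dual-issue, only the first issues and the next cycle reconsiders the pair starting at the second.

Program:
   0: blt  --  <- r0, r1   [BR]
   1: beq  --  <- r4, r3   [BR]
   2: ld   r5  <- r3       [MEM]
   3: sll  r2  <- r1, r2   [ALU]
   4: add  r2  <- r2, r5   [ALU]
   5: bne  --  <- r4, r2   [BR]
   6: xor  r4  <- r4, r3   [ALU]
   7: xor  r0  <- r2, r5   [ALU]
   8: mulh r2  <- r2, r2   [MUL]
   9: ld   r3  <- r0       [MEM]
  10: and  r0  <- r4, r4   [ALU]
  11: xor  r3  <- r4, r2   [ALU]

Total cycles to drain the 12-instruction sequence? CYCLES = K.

[0] i0  blt.BR  -- no-port BR/BR
[1] i1+i2  beq.BR;ld.MEM  -- 2-wide
[2] i3  sll.ALU  -- RAW+WAW r2
[3] i4  add.ALU  -- RAW r2
[4] i5+i6  bne.BR;xor.ALU  -- 2-wide
[5] i7+i8  xor.ALU;mulh.MUL  -- 2-wide
[6] i9+i10  ld.MEM;and.ALU  -- 2-wide
[7] i11  xor.ALU  -- tail

CYCLES = 8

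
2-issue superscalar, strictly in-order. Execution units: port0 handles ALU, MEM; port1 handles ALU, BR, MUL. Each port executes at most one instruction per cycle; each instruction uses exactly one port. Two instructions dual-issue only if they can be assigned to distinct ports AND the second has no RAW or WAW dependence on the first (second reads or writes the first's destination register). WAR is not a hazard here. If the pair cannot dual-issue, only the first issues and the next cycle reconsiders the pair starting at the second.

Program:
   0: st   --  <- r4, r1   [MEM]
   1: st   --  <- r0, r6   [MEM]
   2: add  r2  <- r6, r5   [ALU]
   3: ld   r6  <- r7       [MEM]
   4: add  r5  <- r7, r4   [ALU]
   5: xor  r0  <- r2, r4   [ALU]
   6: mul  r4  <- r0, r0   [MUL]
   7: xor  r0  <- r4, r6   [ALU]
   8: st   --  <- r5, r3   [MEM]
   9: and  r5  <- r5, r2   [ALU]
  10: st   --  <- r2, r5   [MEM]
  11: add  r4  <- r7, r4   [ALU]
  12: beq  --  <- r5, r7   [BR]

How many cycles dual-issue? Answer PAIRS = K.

#0 head=0: st.MEM i0 no-port MEM/MEM
#1 head=1: st.MEM;add.ALU i1&i2 2-wide
#2 head=3: ld.MEM;add.ALU i3&i4 2-wide
#3 head=5: xor.ALU i5 RAW r0
#4 head=6: mul.MUL i6 RAW r4
#5 head=7: xor.ALU;st.MEM i7&i8 2-wide
#6 head=9: and.ALU i9 RAW r5
#7 head=10: st.MEM;add.ALU i10&i11 2-wide
#8 head=12: beq.BR i12 tail

PAIRS = 4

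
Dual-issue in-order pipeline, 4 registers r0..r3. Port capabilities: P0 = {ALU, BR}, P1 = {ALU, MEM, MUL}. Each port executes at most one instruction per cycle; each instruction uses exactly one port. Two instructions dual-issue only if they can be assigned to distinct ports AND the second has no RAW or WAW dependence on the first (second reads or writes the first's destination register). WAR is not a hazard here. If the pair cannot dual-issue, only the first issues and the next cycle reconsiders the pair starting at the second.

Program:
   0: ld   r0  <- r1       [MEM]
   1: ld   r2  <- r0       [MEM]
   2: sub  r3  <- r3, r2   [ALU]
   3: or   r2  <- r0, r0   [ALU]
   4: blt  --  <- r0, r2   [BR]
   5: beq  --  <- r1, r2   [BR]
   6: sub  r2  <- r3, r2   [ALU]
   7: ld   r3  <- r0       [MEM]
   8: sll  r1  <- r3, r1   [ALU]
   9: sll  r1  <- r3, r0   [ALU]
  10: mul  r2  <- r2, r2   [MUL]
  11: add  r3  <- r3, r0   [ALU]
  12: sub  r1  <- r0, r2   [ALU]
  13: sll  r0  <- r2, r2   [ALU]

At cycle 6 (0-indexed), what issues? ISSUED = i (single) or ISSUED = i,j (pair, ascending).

t=0 i0:ld.MEM ; no-port MEM/MEM
t=1 i1:ld.MEM ; RAW r2
t=2 i2/i3:sub.ALU+or.ALU ; 2-wide
t=3 i4:blt.BR ; no-port BR/BR
t=4 i5/i6:beq.BR+sub.ALU ; 2-wide
t=5 i7:ld.MEM ; RAW r3
t=6 i8:sll.ALU ; WAW r1
t=7 i9/i10:sll.ALU+mul.MUL ; 2-wide
t=8 i11/i12:add.ALU+sub.ALU ; 2-wide
t=9 i13:sll.ALU ; tail

ISSUED = 8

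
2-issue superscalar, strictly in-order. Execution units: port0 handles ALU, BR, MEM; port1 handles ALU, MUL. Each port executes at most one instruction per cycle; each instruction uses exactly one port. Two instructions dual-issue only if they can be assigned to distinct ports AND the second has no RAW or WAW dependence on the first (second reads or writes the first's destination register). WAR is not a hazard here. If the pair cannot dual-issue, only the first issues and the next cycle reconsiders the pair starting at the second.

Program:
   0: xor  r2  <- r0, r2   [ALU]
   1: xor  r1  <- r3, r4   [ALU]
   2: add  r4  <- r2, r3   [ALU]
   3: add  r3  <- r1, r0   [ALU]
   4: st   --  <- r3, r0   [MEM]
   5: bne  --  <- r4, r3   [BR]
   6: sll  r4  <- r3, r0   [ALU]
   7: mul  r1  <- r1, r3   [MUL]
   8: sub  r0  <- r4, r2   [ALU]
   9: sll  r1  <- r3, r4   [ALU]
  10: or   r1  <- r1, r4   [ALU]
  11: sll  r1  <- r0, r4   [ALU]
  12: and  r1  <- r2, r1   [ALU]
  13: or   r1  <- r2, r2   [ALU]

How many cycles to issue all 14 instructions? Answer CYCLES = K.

CYCLES = 10

#0 head=0: xor xor i0&i1 2-wide
#1 head=2: add add i2&i3 2-wide
#2 head=4: st i4 no-port MEM/BR
#3 head=5: bne sll i5&i6 2-wide
#4 head=7: mul sub i7&i8 2-wide
#5 head=9: sll i9 RAW+WAW r1
#6 head=10: or i10 WAW r1
#7 head=11: sll i11 RAW+WAW r1
#8 head=12: and i12 WAW r1
#9 head=13: or i13 tail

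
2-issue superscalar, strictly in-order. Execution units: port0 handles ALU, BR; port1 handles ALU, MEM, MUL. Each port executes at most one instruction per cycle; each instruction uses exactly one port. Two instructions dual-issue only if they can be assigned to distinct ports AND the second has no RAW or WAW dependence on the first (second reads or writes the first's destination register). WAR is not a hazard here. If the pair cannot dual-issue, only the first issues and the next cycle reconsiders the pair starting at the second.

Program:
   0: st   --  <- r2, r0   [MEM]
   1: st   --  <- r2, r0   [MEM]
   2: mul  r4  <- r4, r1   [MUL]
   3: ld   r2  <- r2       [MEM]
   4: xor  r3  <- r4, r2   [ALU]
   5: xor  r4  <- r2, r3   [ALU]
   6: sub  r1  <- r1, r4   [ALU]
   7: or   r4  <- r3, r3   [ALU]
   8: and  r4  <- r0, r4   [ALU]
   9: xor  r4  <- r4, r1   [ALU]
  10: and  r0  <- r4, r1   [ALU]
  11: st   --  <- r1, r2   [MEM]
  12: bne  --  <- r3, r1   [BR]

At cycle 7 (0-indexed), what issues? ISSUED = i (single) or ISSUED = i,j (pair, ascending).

[0] i0  st.MEM  -- no-port MEM/MEM
[1] i1  st.MEM  -- no-port MEM/MUL
[2] i2  mul.MUL  -- no-port MUL/MEM
[3] i3  ld.MEM  -- RAW r2
[4] i4  xor.ALU  -- RAW r3
[5] i5  xor.ALU  -- RAW r4
[6] i6,i7  sub.ALU or.ALU  -- pair
[7] i8  and.ALU  -- RAW+WAW r4
[8] i9  xor.ALU  -- RAW r4
[9] i10,i11  and.ALU st.MEM  -- pair
[10] i12  bne.BR  -- tail

ISSUED = 8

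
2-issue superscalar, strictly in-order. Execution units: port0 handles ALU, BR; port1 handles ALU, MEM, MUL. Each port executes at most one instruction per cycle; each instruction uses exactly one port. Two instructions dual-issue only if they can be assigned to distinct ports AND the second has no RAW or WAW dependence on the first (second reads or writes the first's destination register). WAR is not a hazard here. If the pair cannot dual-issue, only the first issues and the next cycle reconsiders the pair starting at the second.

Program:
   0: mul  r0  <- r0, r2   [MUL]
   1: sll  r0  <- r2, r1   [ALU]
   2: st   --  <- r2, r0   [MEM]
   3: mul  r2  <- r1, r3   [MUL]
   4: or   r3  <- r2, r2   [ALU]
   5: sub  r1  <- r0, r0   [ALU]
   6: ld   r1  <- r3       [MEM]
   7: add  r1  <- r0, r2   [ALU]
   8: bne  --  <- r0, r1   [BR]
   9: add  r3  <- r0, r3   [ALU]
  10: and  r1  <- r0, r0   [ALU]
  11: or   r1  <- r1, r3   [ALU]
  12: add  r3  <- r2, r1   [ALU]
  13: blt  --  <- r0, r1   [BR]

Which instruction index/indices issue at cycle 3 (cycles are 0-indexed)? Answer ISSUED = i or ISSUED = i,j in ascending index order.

ISSUED = 3

t=0 i0:mul.MUL ; WAW r0
t=1 i1:sll.ALU ; RAW r0
t=2 i2:st.MEM ; no-port MEM/MUL
t=3 i3:mul.MUL ; RAW r2
t=4 i4,i5:or.ALU+sub.ALU ; 2-wide
t=5 i6:ld.MEM ; WAW r1
t=6 i7:add.ALU ; RAW r1
t=7 i8,i9:bne.BR+add.ALU ; 2-wide
t=8 i10:and.ALU ; RAW+WAW r1
t=9 i11:or.ALU ; RAW r1
t=10 i12,i13:add.ALU+blt.BR ; 2-wide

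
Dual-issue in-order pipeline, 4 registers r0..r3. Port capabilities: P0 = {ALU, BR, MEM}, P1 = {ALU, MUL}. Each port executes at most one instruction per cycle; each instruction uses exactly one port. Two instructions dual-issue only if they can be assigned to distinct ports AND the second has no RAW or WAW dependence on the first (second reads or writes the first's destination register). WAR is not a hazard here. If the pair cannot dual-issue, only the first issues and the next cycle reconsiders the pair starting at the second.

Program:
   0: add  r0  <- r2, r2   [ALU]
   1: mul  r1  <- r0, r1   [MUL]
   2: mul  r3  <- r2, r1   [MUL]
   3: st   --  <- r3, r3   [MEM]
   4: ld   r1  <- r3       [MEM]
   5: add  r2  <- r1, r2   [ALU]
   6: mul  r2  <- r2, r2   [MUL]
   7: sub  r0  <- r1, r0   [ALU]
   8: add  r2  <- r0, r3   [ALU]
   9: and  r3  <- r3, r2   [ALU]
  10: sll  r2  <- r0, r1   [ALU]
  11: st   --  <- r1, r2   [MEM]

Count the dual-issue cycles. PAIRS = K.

#0 head=0: add.ALU i0 RAW r0
#1 head=1: mul.MUL i1 no-port MUL/MUL
#2 head=2: mul.MUL i2 RAW r3
#3 head=3: st.MEM i3 no-port MEM/MEM
#4 head=4: ld.MEM i4 RAW r1
#5 head=5: add.ALU i5 RAW+WAW r2
#6 head=6: mul.MUL sub.ALU i6,i7 dual
#7 head=8: add.ALU i8 RAW r2
#8 head=9: and.ALU sll.ALU i9,i10 dual
#9 head=11: st.MEM i11 tail

PAIRS = 2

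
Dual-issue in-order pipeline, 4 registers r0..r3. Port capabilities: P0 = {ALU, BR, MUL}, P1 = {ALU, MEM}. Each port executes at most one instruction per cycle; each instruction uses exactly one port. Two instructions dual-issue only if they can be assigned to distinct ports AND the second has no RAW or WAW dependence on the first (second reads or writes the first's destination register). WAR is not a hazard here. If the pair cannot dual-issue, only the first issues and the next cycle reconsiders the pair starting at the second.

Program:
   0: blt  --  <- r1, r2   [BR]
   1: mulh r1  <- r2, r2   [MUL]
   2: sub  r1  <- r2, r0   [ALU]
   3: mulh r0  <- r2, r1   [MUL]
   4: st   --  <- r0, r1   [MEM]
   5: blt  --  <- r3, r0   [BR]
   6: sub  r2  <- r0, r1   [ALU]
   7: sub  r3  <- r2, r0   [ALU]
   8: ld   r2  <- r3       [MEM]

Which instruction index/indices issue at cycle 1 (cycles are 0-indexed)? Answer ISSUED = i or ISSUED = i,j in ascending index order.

c0: i0 blt.BR  no-port BR/MUL
c1: i1 mulh.MUL  WAW r1
c2: i2 sub.ALU  RAW r1
c3: i3 mulh.MUL  RAW r0
c4: i4+i5 st.MEM;blt.BR  pair
c5: i6 sub.ALU  RAW r2
c6: i7 sub.ALU  RAW r3
c7: i8 ld.MEM  tail

ISSUED = 1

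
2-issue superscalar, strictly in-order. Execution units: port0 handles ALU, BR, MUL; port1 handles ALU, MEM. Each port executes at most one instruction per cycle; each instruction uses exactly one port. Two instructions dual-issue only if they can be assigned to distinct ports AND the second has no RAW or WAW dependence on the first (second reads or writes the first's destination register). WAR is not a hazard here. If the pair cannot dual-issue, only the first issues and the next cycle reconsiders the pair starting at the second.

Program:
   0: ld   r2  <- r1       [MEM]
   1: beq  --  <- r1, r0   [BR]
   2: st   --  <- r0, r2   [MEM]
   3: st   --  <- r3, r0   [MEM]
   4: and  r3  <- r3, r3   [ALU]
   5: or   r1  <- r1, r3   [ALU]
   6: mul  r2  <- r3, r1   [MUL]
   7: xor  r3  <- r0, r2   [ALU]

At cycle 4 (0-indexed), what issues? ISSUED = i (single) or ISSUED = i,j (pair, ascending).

ISSUED = 6

#0 head=0: ld beq i0&i1 2-wide
#1 head=2: st i2 no-port MEM/MEM
#2 head=3: st and i3&i4 2-wide
#3 head=5: or i5 RAW r1
#4 head=6: mul i6 RAW r2
#5 head=7: xor i7 tail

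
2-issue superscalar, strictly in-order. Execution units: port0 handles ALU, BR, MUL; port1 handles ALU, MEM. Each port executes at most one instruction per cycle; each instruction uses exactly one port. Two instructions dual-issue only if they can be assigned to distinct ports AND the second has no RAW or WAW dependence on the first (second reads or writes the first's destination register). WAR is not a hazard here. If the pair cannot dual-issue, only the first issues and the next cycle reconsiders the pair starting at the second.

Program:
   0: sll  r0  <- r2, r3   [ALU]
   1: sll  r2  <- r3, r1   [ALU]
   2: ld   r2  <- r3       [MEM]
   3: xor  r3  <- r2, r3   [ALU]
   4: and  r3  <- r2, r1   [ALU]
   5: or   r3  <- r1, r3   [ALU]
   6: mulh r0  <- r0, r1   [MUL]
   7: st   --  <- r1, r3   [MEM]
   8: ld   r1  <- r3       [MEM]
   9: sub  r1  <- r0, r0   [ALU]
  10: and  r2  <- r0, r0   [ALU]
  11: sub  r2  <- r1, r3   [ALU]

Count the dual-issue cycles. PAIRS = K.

PAIRS = 3

0. sll;sll @i0,i1  | dual
1. ld @i2  | RAW r2
2. xor @i3  | WAW r3
3. and @i4  | RAW+WAW r3
4. or;mulh @i5,i6  | dual
5. st @i7  | no-port MEM/MEM
6. ld @i8  | WAW r1
7. sub;and @i9,i10  | dual
8. sub @i11  | tail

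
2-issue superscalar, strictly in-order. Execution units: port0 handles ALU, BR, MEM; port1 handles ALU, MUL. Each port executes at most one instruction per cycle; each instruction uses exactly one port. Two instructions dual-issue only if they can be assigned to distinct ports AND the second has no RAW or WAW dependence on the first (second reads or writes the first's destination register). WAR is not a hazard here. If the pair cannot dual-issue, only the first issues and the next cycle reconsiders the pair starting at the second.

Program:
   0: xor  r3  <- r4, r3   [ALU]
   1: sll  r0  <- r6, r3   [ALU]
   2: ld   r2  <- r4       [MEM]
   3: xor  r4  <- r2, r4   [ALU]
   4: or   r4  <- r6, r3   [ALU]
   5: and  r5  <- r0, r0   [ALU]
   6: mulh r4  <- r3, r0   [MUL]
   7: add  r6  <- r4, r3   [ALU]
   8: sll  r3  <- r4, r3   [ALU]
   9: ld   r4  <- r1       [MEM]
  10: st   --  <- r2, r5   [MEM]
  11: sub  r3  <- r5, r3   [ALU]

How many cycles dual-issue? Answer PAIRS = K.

c0: i0 xor  RAW r3
c1: i1/i2 sll ld  dual
c2: i3 xor  WAW r4
c3: i4/i5 or and  dual
c4: i6 mulh  RAW r4
c5: i7/i8 add sll  dual
c6: i9 ld  no-port MEM/MEM
c7: i10/i11 st sub  dual

PAIRS = 4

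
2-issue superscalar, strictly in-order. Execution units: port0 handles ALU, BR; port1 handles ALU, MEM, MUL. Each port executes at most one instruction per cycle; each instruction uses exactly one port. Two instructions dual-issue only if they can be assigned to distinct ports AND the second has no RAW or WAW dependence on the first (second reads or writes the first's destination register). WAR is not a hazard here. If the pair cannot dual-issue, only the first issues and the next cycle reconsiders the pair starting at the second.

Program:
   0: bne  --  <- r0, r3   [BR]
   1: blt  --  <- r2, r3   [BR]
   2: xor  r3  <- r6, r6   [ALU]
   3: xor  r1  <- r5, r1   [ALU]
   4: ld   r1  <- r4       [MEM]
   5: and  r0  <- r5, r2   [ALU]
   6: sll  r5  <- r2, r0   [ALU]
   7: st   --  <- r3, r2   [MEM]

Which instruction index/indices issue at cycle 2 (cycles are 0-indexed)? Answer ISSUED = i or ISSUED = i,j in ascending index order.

ISSUED = 3

0. bne @i0  | no-port BR/BR
1. blt+xor @i1/i2  | pair
2. xor @i3  | WAW r1
3. ld+and @i4/i5  | pair
4. sll+st @i6/i7  | pair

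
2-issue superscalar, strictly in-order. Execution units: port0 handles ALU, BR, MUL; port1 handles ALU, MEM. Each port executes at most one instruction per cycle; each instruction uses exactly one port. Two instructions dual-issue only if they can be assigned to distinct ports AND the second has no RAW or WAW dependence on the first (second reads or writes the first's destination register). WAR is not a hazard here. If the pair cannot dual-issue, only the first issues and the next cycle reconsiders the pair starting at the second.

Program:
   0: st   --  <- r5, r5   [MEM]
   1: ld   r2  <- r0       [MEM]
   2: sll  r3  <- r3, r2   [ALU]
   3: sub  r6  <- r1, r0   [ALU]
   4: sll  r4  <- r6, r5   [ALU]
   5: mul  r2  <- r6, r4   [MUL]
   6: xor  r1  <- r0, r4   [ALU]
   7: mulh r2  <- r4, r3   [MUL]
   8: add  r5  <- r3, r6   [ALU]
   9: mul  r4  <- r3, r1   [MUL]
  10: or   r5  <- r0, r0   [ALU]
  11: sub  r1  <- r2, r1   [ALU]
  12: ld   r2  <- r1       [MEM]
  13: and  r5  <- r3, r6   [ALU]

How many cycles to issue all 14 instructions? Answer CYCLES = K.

CYCLES = 9

c0: i0 st  no-port MEM/MEM
c1: i1 ld  RAW r2
c2: i2/i3 sll;sub  dual
c3: i4 sll  RAW r4
c4: i5/i6 mul;xor  dual
c5: i7/i8 mulh;add  dual
c6: i9/i10 mul;or  dual
c7: i11 sub  RAW r1
c8: i12/i13 ld;and  dual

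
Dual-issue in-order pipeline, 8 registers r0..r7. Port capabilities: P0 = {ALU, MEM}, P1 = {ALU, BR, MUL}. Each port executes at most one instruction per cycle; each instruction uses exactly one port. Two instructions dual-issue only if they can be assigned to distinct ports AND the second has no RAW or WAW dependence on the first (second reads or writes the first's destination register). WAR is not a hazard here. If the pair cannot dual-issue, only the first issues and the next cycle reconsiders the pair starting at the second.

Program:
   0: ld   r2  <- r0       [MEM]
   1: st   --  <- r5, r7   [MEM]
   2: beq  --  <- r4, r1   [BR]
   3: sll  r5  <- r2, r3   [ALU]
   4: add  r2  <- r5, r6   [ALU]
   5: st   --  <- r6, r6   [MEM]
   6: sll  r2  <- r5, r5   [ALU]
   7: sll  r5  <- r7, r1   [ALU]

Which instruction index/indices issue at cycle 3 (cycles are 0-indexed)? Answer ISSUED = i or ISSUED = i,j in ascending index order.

0. ld @i0  | no-port MEM/MEM
1. st+beq @i1+i2  | pair
2. sll @i3  | RAW r5
3. add+st @i4+i5  | pair
4. sll+sll @i6+i7  | pair

ISSUED = 4,5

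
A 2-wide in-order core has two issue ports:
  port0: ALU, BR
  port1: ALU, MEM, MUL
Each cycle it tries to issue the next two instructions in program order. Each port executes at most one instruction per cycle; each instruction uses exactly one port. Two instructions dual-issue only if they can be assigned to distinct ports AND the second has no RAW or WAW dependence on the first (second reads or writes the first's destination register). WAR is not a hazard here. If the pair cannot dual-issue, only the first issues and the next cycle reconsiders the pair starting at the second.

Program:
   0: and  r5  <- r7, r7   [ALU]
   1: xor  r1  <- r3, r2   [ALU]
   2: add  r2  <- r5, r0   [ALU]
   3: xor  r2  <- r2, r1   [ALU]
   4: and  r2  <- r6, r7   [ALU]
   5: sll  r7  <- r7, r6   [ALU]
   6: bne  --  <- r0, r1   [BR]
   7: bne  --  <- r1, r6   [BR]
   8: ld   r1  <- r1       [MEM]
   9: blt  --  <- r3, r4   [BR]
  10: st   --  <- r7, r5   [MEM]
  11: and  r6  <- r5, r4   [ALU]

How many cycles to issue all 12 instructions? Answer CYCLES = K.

#0 head=0: and xor i0+i1 pair
#1 head=2: add i2 RAW+WAW r2
#2 head=3: xor i3 WAW r2
#3 head=4: and sll i4+i5 pair
#4 head=6: bne i6 no-port BR/BR
#5 head=7: bne ld i7+i8 pair
#6 head=9: blt st i9+i10 pair
#7 head=11: and i11 tail

CYCLES = 8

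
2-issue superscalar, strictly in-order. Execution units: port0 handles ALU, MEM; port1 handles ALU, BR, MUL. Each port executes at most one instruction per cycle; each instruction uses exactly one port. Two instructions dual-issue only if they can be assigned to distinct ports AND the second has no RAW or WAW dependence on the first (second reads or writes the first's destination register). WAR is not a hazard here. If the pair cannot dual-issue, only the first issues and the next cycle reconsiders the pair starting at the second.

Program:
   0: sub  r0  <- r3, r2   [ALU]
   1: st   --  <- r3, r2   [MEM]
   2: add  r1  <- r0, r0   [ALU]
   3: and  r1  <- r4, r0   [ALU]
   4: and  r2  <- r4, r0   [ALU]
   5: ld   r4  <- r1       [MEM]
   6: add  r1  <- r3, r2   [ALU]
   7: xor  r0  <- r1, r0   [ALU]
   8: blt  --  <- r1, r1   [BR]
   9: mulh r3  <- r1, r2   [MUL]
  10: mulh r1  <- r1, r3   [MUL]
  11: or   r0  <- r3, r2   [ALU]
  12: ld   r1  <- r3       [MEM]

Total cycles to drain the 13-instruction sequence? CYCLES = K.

[0] i0&i1  sub.ALU;st.MEM  -- 2-wide
[1] i2  add.ALU  -- WAW r1
[2] i3&i4  and.ALU;and.ALU  -- 2-wide
[3] i5&i6  ld.MEM;add.ALU  -- 2-wide
[4] i7&i8  xor.ALU;blt.BR  -- 2-wide
[5] i9  mulh.MUL  -- no-port MUL/MUL
[6] i10&i11  mulh.MUL;or.ALU  -- 2-wide
[7] i12  ld.MEM  -- tail

CYCLES = 8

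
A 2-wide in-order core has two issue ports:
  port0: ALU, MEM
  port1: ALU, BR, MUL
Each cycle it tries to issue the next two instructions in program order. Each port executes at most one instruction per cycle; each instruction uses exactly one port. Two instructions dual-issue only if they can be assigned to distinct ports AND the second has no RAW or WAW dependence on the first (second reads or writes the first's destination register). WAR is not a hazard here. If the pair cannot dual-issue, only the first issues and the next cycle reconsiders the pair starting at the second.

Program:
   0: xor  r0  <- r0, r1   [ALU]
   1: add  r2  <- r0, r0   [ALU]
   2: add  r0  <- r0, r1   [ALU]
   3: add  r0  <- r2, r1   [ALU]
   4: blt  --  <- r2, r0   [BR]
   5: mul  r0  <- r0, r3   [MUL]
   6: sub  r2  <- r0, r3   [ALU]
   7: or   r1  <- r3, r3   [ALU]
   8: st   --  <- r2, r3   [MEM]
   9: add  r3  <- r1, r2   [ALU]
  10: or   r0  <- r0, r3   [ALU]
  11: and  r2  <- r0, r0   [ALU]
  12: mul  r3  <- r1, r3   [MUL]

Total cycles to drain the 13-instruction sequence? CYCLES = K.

CYCLES = 9

  cy0 -> i0 (xor) RAW r0
  cy1 -> i1,i2 (add+add) dual
  cy2 -> i3 (add) RAW r0
  cy3 -> i4 (blt) no-port BR/MUL
  cy4 -> i5 (mul) RAW r0
  cy5 -> i6,i7 (sub+or) dual
  cy6 -> i8,i9 (st+add) dual
  cy7 -> i10 (or) RAW r0
  cy8 -> i11,i12 (and+mul) dual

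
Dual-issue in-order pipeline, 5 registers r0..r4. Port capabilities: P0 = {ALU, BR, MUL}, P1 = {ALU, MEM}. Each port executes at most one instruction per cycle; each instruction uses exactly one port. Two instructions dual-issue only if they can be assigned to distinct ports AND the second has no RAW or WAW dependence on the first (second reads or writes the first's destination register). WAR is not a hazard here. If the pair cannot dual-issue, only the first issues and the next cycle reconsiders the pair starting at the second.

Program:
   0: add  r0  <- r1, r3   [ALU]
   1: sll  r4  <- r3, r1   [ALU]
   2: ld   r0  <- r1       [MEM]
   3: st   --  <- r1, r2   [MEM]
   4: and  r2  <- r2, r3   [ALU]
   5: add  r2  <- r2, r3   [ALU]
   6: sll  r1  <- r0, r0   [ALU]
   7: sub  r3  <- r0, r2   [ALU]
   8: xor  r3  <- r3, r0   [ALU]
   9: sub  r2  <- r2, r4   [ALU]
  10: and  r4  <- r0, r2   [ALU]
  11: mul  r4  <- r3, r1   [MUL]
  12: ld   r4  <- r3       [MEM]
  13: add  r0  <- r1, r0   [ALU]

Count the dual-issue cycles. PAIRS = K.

PAIRS = 5

c0: i0,i1 add sll  dual
c1: i2 ld  no-port MEM/MEM
c2: i3,i4 st and  dual
c3: i5,i6 add sll  dual
c4: i7 sub  RAW+WAW r3
c5: i8,i9 xor sub  dual
c6: i10 and  WAW r4
c7: i11 mul  WAW r4
c8: i12,i13 ld add  dual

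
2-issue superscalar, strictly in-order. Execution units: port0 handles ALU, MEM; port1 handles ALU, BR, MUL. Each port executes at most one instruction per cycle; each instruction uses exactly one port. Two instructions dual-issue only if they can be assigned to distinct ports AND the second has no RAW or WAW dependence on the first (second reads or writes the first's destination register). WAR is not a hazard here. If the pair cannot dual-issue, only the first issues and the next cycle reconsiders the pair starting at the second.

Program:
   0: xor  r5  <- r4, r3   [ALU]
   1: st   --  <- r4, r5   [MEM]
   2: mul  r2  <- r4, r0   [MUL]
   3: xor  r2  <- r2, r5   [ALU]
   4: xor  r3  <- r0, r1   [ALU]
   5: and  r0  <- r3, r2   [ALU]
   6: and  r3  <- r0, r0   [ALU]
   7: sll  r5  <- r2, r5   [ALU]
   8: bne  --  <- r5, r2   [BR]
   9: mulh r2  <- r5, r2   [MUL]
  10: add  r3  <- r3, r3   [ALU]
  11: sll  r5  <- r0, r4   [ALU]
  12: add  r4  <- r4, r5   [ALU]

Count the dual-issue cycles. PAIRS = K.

[0] i0  xor.ALU  -- RAW r5
[1] i1/i2  st.MEM/mul.MUL  -- pair
[2] i3/i4  xor.ALU/xor.ALU  -- pair
[3] i5  and.ALU  -- RAW r0
[4] i6/i7  and.ALU/sll.ALU  -- pair
[5] i8  bne.BR  -- no-port BR/MUL
[6] i9/i10  mulh.MUL/add.ALU  -- pair
[7] i11  sll.ALU  -- RAW r5
[8] i12  add.ALU  -- tail

PAIRS = 4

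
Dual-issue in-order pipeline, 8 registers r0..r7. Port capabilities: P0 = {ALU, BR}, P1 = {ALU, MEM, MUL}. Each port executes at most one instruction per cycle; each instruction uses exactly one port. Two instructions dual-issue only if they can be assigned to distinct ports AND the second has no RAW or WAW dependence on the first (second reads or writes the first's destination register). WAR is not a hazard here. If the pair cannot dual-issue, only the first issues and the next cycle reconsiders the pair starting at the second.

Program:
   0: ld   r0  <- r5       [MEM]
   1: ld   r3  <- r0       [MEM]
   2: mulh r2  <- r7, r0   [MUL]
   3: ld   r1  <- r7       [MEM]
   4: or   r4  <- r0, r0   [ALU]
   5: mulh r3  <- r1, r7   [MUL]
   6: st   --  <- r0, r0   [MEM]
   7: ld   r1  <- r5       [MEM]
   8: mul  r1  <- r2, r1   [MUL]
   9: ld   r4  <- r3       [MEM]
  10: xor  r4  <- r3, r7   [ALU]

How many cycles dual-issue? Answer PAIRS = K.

PAIRS = 1

0. ld @i0  | no-port MEM/MEM
1. ld @i1  | no-port MEM/MUL
2. mulh @i2  | no-port MUL/MEM
3. ld;or @i3/i4  | 2-wide
4. mulh @i5  | no-port MUL/MEM
5. st @i6  | no-port MEM/MEM
6. ld @i7  | no-port MEM/MUL
7. mul @i8  | no-port MUL/MEM
8. ld @i9  | WAW r4
9. xor @i10  | tail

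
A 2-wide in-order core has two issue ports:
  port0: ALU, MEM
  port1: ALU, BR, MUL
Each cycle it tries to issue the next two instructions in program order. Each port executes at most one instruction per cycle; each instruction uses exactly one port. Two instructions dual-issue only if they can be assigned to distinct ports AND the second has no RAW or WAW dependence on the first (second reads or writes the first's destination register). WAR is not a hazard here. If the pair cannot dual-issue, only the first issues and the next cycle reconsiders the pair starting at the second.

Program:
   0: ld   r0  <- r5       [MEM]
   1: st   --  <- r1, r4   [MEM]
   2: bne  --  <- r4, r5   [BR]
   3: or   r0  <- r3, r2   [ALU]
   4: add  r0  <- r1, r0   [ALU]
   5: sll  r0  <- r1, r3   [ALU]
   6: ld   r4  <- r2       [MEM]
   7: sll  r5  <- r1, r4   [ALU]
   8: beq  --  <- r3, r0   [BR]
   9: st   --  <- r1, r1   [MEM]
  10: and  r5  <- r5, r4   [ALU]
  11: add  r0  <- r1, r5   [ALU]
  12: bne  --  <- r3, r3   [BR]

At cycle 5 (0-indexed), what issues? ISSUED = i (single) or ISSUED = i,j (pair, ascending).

ISSUED = 7,8

0. ld.MEM @i0  | no-port MEM/MEM
1. st.MEM/bne.BR @i1&i2  | pair
2. or.ALU @i3  | RAW+WAW r0
3. add.ALU @i4  | WAW r0
4. sll.ALU/ld.MEM @i5&i6  | pair
5. sll.ALU/beq.BR @i7&i8  | pair
6. st.MEM/and.ALU @i9&i10  | pair
7. add.ALU/bne.BR @i11&i12  | pair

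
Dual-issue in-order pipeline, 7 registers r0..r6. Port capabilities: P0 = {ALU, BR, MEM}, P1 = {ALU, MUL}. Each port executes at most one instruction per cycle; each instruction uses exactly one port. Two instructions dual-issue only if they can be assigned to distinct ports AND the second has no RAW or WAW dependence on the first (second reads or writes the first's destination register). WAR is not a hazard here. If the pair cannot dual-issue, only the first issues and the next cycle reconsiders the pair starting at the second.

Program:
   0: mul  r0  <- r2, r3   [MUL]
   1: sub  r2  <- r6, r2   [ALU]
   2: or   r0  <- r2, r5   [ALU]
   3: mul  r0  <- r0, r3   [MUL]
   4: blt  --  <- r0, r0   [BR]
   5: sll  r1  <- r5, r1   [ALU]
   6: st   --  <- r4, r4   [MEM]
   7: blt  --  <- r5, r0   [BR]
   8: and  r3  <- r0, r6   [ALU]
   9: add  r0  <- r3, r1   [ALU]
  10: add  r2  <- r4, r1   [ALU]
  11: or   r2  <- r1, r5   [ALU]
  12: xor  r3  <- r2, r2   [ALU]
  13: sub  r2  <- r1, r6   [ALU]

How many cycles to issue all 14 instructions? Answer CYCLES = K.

CYCLES = 9

[0] i0+i1  mul sub  -- 2-wide
[1] i2  or  -- RAW+WAW r0
[2] i3  mul  -- RAW r0
[3] i4+i5  blt sll  -- 2-wide
[4] i6  st  -- no-port MEM/BR
[5] i7+i8  blt and  -- 2-wide
[6] i9+i10  add add  -- 2-wide
[7] i11  or  -- RAW r2
[8] i12+i13  xor sub  -- 2-wide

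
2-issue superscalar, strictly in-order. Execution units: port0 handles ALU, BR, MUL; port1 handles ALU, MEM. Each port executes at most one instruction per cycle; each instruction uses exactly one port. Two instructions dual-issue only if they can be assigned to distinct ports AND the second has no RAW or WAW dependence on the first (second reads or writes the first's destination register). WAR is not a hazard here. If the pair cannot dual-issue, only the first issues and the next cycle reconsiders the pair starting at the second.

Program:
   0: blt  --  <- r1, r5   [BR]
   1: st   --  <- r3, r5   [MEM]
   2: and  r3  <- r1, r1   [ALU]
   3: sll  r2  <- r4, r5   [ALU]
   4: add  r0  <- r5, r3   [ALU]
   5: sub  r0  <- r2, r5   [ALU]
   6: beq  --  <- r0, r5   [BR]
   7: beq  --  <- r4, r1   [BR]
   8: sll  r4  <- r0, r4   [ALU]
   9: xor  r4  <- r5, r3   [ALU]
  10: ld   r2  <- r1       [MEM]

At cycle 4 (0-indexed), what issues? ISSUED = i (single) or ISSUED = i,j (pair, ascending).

ISSUED = 6

c0: i0/i1 blt/st  dual
c1: i2/i3 and/sll  dual
c2: i4 add  WAW r0
c3: i5 sub  RAW r0
c4: i6 beq  no-port BR/BR
c5: i7/i8 beq/sll  dual
c6: i9/i10 xor/ld  dual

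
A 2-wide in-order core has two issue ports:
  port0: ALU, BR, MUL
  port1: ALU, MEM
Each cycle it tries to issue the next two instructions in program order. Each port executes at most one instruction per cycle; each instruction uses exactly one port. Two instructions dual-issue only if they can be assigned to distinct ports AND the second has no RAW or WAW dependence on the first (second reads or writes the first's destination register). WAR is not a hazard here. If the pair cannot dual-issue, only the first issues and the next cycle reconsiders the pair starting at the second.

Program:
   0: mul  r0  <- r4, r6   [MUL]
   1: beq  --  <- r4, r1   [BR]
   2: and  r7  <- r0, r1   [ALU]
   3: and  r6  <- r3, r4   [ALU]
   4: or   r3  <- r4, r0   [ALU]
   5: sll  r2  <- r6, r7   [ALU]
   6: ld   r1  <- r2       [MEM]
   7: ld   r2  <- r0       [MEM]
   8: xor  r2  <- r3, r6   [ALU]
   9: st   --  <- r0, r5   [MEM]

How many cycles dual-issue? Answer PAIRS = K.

  cy0 -> i0 (mul.MUL) no-port MUL/BR
  cy1 -> i1+i2 (beq.BR+and.ALU) pair
  cy2 -> i3+i4 (and.ALU+or.ALU) pair
  cy3 -> i5 (sll.ALU) RAW r2
  cy4 -> i6 (ld.MEM) no-port MEM/MEM
  cy5 -> i7 (ld.MEM) WAW r2
  cy6 -> i8+i9 (xor.ALU+st.MEM) pair

PAIRS = 3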